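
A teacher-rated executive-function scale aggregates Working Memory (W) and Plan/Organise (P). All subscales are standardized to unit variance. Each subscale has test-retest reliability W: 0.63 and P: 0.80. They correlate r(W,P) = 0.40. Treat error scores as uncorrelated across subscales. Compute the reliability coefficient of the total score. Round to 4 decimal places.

0.7964

Var(W+P) = 2 + 2·[0.40] = 2 + 0.8 = 2.8.
Under uncorrelated errors the observed covariances equal the true-score covariances, so only the own-variance terms attenuate.
True-score variance = [0.63 + 0.80] + 0.8 = 1.43 + 0.8 = 2.23.
Reliability = 2.23 / 2.8 = 0.7964.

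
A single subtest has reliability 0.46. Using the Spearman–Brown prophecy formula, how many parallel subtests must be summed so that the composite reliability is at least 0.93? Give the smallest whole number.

k ≥ ρ*(1−ρ₁)/(ρ₁(1−ρ*)) = 0.93·0.54 / (0.46·0.07) = 15.596.
Smallest integer k = 16.

16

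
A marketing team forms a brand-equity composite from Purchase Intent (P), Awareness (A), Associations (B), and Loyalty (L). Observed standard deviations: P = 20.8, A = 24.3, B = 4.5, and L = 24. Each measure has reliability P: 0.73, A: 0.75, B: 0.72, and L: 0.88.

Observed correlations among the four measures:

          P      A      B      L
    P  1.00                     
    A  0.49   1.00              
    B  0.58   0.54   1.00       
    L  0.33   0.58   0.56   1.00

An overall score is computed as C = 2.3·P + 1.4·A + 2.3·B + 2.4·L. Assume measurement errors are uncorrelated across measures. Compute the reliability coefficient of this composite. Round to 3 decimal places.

Var(C) = 2.3²·20.8² + 1.4²·24.3² + 2.3²·4.5² + 2.4²·24² + 2·[3.22·20.8·24.3·0.49 + 5.29·20.8·4.5·0.58 + 5.52·20.8·24·0.33 + 3.22·24.3·4.5·0.54 + 3.36·24.3·24·0.58 + 5.52·4.5·24·0.56] = 6870.91 + 7309.07 = 14180.
With uncorrelated errors the cross-covariances are all true-score covariance, so they carry over unchanged; only the diagonal terms shrink to ρᵢσᵢ².
True-score variance = [2.3²·20.8²·0.73 + 1.4²·24.3²·0.75 + 2.3²·4.5²·0.72 + 2.4²·24²·0.88] + 7309.07 = 5535.5 + 7309.07 = 12844.6.
Reliability = 12844.6 / 14180 = 0.906.

0.906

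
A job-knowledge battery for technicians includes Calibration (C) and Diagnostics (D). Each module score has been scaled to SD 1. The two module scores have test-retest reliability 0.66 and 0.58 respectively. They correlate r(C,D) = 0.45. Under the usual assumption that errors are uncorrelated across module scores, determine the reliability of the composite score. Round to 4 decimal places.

0.7379

Var(C+D) = 2 + 2·[0.45] = 2 + 0.9 = 2.9.
Because errors are independent across components, Cov(Tᵢ,Tⱼ) = Cov(Xᵢ,Xⱼ); the off-diagonal part of the true-score variance is the same as above.
True-score variance = [0.66 + 0.58] + 0.9 = 1.24 + 0.9 = 2.14.
Reliability = 2.14 / 2.9 = 0.7379.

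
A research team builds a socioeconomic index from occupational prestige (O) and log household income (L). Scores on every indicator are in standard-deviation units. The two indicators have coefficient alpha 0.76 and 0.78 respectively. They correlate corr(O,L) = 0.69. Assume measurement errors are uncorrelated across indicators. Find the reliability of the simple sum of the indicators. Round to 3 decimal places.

0.864

Var(O+L) = 2 + 2·[0.69] = 2 + 1.38 = 3.38.
With uncorrelated errors the cross-covariances are all true-score covariance, so they carry over unchanged; only the diagonal terms shrink to ρᵢσᵢ².
True-score variance = [0.76 + 0.78] + 1.38 = 1.54 + 1.38 = 2.92.
Reliability = 2.92 / 3.38 = 0.864.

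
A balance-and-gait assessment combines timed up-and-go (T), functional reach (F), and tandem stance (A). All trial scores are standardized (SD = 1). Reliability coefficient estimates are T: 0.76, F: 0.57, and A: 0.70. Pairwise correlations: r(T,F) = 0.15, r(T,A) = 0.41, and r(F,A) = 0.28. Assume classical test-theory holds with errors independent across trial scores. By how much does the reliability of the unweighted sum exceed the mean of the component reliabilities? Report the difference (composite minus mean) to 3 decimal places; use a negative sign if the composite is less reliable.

Var(sum) = 3 + 1.68 = 4.68; true-score variance = 2.03 + 1.68 = 3.71; composite reliability = 0.7927.
Mean component reliability = 0.6767.
Difference = 0.7927 − 0.6767 = 0.116.

0.116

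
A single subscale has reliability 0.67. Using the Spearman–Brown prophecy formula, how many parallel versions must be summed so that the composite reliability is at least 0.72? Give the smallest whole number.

k ≥ ρ*(1−ρ₁)/(ρ₁(1−ρ*)) = 0.72·0.33 / (0.67·0.28) = 1.267.
Smallest integer k = 2.

2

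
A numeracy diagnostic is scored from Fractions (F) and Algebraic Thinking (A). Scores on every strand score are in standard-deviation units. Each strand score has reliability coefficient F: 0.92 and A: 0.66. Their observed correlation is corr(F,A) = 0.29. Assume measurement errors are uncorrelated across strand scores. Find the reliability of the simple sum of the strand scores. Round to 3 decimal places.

0.837

Var(F+A) = 2 + 2·[0.29] = 2 + 0.58 = 2.58.
With uncorrelated errors the cross-covariances are all true-score covariance, so they carry over unchanged; only the diagonal terms shrink to ρᵢσᵢ².
True-score variance = [0.92 + 0.66] + 0.58 = 1.58 + 0.58 = 2.16.
Reliability = 2.16 / 2.58 = 0.837.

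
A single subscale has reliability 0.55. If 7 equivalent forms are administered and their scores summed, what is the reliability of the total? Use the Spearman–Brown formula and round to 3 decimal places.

0.895

ρ_k = kρ / (1 + (k−1)ρ) = 7·0.55 / (1 + 6·0.55) = 3.850 / 4.300 = 0.895.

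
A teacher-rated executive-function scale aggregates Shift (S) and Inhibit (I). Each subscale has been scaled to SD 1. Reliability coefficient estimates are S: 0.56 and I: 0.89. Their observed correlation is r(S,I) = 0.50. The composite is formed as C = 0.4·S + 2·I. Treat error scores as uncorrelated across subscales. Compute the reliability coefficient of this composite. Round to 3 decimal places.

0.897

Var(C) = 0.4² + 2² + 2·[0.8·0.50] = 4.16 + 0.8 = 4.96.
Because errors are independent across components, Cov(Tᵢ,Tⱼ) = Cov(Xᵢ,Xⱼ); the off-diagonal part of the true-score variance is the same as above.
True-score variance = [0.4²·0.56 + 2²·0.89] + 0.8 = 3.6496 + 0.8 = 4.4496.
Reliability = 4.4496 / 4.96 = 0.897.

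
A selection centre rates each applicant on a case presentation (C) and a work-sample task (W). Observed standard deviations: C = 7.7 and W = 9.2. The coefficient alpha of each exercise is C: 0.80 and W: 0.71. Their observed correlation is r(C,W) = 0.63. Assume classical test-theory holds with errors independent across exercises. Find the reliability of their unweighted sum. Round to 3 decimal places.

Var(C+W) = 7.7² + 9.2² + 2·[7.7·9.2·0.63] = 143.93 + 89.2584 = 233.188.
With uncorrelated errors the cross-covariances are all true-score covariance, so they carry over unchanged; only the diagonal terms shrink to ρᵢσᵢ².
True-score variance = [7.7²·0.80 + 9.2²·0.71] + 89.2584 = 107.526 + 89.2584 = 196.785.
Reliability = 196.785 / 233.188 = 0.844.

0.844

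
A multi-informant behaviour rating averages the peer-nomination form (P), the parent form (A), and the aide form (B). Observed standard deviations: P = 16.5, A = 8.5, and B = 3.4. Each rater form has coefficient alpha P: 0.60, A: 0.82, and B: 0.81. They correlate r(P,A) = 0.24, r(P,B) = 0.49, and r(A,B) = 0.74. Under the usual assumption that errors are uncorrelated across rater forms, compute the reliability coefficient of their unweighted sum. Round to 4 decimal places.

0.7619

Var(P+A+B) = 16.5² + 8.5² + 3.4² + 2·[16.5·8.5·0.24 + 16.5·3.4·0.49 + 8.5·3.4·0.74] = 356.06 + 165.07 = 521.13.
Under uncorrelated errors the observed covariances equal the true-score covariances, so only the own-variance terms attenuate.
True-score variance = [16.5²·0.60 + 8.5²·0.82 + 3.4²·0.81] + 165.07 = 231.959 + 165.07 = 397.029.
Reliability = 397.029 / 521.13 = 0.7619.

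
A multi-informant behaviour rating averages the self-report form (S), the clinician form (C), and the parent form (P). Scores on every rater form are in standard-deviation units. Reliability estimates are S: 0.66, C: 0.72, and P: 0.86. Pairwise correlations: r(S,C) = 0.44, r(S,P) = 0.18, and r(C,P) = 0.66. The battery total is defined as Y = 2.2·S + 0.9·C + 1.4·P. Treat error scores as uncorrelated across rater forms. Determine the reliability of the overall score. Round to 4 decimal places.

Var(Y) = 2.2² + 0.9² + 1.4² + 2·[1.98·0.44 + 3.08·0.18 + 1.26·0.66] = 7.61 + 4.5144 = 12.1244.
With uncorrelated errors the cross-covariances are all true-score covariance, so they carry over unchanged; only the diagonal terms shrink to ρᵢσᵢ².
True-score variance = [2.2²·0.66 + 0.9²·0.72 + 1.4²·0.86] + 4.5144 = 5.4632 + 4.5144 = 9.9776.
Reliability = 9.9776 / 12.1244 = 0.8229.

0.8229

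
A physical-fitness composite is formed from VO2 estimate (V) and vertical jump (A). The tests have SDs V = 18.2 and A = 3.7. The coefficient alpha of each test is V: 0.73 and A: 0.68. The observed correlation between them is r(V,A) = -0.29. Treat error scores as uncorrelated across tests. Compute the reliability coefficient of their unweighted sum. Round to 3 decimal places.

Var(V+A) = 18.2² + 3.7² + 2·[18.2·3.7·(-0.29)] = 344.93 − 39.0572 = 305.873.
With uncorrelated errors the cross-covariances are all true-score covariance, so they carry over unchanged; only the diagonal terms shrink to ρᵢσᵢ².
True-score variance = [18.2²·0.73 + 3.7²·0.68] − 39.0572 = 251.114 − 39.0572 = 212.057.
Reliability = 212.057 / 305.873 = 0.693.

0.693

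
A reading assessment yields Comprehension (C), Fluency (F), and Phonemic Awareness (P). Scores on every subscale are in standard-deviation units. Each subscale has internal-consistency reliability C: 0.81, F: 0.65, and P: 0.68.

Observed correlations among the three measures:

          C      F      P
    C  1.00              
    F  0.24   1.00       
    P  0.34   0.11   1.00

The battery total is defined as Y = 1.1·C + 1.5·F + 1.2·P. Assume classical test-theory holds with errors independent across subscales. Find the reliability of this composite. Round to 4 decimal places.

0.7884

Var(Y) = 1.1² + 1.5² + 1.2² + 2·[1.65·0.24 + 1.32·0.34 + 1.8·0.11] = 4.9 + 2.0856 = 6.9856.
Under uncorrelated errors the observed covariances equal the true-score covariances, so only the own-variance terms attenuate.
True-score variance = [1.1²·0.81 + 1.5²·0.65 + 1.2²·0.68] + 2.0856 = 3.4218 + 2.0856 = 5.5074.
Reliability = 5.5074 / 6.9856 = 0.7884.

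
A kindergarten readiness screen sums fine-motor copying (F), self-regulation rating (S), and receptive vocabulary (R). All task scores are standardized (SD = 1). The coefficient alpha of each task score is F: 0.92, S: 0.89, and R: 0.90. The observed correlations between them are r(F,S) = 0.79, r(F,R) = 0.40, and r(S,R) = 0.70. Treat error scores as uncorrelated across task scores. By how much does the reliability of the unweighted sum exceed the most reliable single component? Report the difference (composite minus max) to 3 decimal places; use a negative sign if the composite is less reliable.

Var(sum) = 3 + 3.78 = 6.78; true-score variance = 2.71 + 3.78 = 6.49; composite reliability = 0.9572.
Max component reliability = 0.9200.
Difference = 0.9572 − 0.9200 = 0.037.

0.037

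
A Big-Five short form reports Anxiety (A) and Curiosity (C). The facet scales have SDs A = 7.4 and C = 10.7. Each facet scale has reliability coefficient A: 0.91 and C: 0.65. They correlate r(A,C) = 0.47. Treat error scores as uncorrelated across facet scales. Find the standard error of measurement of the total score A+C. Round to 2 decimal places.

Var(total) = 169.25 + 74.4292 = 243.679.
True-score variance = 124.25 + 74.4292 = 198.679, so reliability = 0.8153.
Error variance = 243.679 − 198.679 = 44.9999; SEM = √44.9999 = 6.71.

6.71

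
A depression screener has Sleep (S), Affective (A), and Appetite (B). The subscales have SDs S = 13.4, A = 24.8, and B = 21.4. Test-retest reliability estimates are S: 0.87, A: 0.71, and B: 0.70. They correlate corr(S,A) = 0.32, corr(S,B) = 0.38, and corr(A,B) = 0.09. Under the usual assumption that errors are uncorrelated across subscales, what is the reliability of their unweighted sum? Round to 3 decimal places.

0.809

Var(S+A+B) = 13.4² + 24.8² + 21.4² + 2·[13.4·24.8·0.32 + 13.4·21.4·0.38 + 24.8·21.4·0.09] = 1252.56 + 526.152 = 1778.71.
Because errors are independent across components, Cov(Tᵢ,Tⱼ) = Cov(Xᵢ,Xⱼ); the off-diagonal part of the true-score variance is the same as above.
True-score variance = [13.4²·0.87 + 24.8²·0.71 + 21.4²·0.70] + 526.152 = 913.468 + 526.152 = 1439.62.
Reliability = 1439.62 / 1778.71 = 0.809.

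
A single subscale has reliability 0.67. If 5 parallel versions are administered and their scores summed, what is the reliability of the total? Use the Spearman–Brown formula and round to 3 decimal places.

0.910

ρ_k = kρ / (1 + (k−1)ρ) = 5·0.67 / (1 + 4·0.67) = 3.350 / 3.680 = 0.910.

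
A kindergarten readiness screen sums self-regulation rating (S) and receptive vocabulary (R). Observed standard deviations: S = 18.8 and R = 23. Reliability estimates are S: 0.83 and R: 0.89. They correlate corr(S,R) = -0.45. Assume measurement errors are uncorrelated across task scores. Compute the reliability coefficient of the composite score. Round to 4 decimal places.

Var(S+R) = 18.8² + 23² + 2·[18.8·23·(-0.45)] = 882.44 − 389.16 = 493.28.
Because errors are independent across components, Cov(Tᵢ,Tⱼ) = Cov(Xᵢ,Xⱼ); the off-diagonal part of the true-score variance is the same as above.
True-score variance = [18.8²·0.83 + 23²·0.89] − 389.16 = 764.165 − 389.16 = 375.005.
Reliability = 375.005 / 493.28 = 0.7602.

0.7602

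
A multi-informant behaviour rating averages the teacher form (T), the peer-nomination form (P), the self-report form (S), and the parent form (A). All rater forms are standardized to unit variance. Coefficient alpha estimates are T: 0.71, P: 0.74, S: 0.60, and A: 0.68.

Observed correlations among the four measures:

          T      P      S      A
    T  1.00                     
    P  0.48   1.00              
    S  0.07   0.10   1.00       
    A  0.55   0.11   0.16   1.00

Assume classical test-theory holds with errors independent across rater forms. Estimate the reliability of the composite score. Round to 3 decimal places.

Var(T+P+S+A) = 4 + 2·[0.48 + 0.07 + 0.55 + 0.10 + 0.11 + 0.16] = 4 + 2.94 = 6.94.
Because errors are independent across components, Cov(Tᵢ,Tⱼ) = Cov(Xᵢ,Xⱼ); the off-diagonal part of the true-score variance is the same as above.
True-score variance = [0.71 + 0.74 + 0.60 + 0.68] + 2.94 = 2.73 + 2.94 = 5.67.
Reliability = 5.67 / 6.94 = 0.817.

0.817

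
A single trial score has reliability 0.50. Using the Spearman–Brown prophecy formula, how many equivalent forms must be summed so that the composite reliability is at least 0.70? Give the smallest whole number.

3

k ≥ ρ*(1−ρ₁)/(ρ₁(1−ρ*)) = 0.70·0.50 / (0.50·0.30) = 2.333.
Smallest integer k = 3.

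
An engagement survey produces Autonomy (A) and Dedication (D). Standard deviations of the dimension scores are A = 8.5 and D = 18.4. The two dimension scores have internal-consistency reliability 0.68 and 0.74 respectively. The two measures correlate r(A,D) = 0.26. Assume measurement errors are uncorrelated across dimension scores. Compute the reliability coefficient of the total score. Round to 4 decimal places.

Var(A+D) = 8.5² + 18.4² + 2·[8.5·18.4·0.26] = 410.81 + 81.328 = 492.138.
Because errors are independent across components, Cov(Tᵢ,Tⱼ) = Cov(Xᵢ,Xⱼ); the off-diagonal part of the true-score variance is the same as above.
True-score variance = [8.5²·0.68 + 18.4²·0.74] + 81.328 = 299.664 + 81.328 = 380.992.
Reliability = 380.992 / 492.138 = 0.7742.

0.7742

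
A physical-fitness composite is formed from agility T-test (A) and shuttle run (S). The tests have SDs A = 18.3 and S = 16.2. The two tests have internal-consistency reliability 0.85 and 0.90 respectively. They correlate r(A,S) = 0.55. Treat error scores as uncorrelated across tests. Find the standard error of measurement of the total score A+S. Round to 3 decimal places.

8.745

Var(total) = 597.33 + 326.106 = 923.436.
True-score variance = 520.853 + 326.106 = 846.959, so reliability = 0.9172.
Error variance = 923.436 − 846.959 = 76.4775; SEM = √76.4775 = 8.745.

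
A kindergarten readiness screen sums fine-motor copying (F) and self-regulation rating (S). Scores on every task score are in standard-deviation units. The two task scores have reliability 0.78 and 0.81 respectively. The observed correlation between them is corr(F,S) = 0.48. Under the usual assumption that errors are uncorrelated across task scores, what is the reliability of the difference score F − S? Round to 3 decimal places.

0.606

Var(F−S) = 1 + 1 − 2·0.48 = 2 − 0.96 = 1.04.
With uncorrelated errors the cross-covariances are all true-score covariance, so they carry over unchanged; only the diagonal terms shrink to ρᵢσᵢ².
True-score variance = [0.78 + 0.81] − 0.96 = 1.59 − 0.96 = 0.63.
Reliability = 0.63 / 1.04 = 0.606.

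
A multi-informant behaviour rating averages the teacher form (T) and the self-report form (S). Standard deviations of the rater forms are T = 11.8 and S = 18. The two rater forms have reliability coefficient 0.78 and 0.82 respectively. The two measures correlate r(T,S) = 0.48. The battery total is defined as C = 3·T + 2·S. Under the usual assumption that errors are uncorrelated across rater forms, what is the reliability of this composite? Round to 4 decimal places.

0.8651

Var(C) = 3²·11.8² + 2²·18² + 2·[6·11.8·18·0.48] = 2549.16 + 1223.42 = 3772.58.
Under uncorrelated errors the observed covariances equal the true-score covariances, so only the own-variance terms attenuate.
True-score variance = [3²·11.8²·0.78 + 2²·18²·0.82] + 1223.42 = 2040.18 + 1223.42 = 3263.61.
Reliability = 3263.61 / 3772.58 = 0.8651.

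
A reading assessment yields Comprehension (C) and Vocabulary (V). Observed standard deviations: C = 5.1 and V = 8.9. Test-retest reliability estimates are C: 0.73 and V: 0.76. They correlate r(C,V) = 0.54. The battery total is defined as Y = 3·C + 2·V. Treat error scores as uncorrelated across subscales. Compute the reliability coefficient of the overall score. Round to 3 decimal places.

0.835

Var(Y) = 3²·5.1² + 2²·8.9² + 2·[6·5.1·8.9·0.54] = 550.93 + 294.127 = 845.057.
Under uncorrelated errors the observed covariances equal the true-score covariances, so only the own-variance terms attenuate.
True-score variance = [3²·5.1²·0.73 + 2²·8.9²·0.76] + 294.127 = 411.684 + 294.127 = 705.811.
Reliability = 705.811 / 845.057 = 0.835.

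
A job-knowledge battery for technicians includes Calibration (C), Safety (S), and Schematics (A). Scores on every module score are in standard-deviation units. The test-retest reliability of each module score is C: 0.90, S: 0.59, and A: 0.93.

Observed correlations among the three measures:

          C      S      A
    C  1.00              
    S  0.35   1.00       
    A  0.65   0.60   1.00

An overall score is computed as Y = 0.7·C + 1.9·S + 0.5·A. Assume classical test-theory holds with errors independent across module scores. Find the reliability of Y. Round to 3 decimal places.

0.775

Var(Y) = 0.7² + 1.9² + 0.5² + 2·[1.33·0.35 + 0.35·0.65 + 0.95·0.60] = 4.35 + 2.526 = 6.876.
Under uncorrelated errors the observed covariances equal the true-score covariances, so only the own-variance terms attenuate.
True-score variance = [0.7²·0.90 + 1.9²·0.59 + 0.5²·0.93] + 2.526 = 2.8034 + 2.526 = 5.3294.
Reliability = 5.3294 / 6.876 = 0.775.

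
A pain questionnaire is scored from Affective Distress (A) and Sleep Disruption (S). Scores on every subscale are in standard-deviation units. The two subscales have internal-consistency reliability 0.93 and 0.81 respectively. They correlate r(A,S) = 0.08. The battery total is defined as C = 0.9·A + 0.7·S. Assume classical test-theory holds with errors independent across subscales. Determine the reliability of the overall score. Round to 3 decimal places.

0.893

Var(C) = 0.9² + 0.7² + 2·[0.63·0.08] = 1.3 + 0.1008 = 1.4008.
Because errors are independent across components, Cov(Tᵢ,Tⱼ) = Cov(Xᵢ,Xⱼ); the off-diagonal part of the true-score variance is the same as above.
True-score variance = [0.9²·0.93 + 0.7²·0.81] + 0.1008 = 1.1502 + 0.1008 = 1.251.
Reliability = 1.251 / 1.4008 = 0.893.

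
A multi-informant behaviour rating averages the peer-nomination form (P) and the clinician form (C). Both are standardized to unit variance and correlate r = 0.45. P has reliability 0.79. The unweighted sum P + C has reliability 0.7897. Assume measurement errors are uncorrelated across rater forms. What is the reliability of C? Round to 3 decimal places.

Var(P+C) = 2 + 2·0.45 = 2.900.
True-score variance = ρ_P + ρ_C + 2·0.45, so 0.7897 = (0.79 + ρ_C + 0.90) / 2.900.
ρ_C = 0.7897·2.900 − 0.79 − 0.90 = 0.600.

0.600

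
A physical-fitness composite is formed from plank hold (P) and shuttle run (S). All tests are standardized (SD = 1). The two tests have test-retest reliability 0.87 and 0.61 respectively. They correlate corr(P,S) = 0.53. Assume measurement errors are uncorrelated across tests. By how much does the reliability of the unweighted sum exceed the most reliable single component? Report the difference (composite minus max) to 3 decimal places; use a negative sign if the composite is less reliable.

-0.040

Var(sum) = 2 + 1.06 = 3.06; true-score variance = 1.48 + 1.06 = 2.54; composite reliability = 0.8301.
Max component reliability = 0.8700.
Difference = 0.8301 − 0.8700 = -0.040.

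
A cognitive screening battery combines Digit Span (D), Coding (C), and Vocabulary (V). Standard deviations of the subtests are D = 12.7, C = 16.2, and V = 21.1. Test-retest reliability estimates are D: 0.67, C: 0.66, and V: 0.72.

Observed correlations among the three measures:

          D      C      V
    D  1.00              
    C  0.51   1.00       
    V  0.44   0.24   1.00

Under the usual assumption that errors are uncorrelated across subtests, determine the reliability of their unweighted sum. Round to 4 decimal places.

0.8194

Var(D+C+V) = 12.7² + 16.2² + 21.1² + 2·[12.7·16.2·0.51 + 12.7·21.1·0.44 + 16.2·21.1·0.24] = 868.94 + 609.742 = 1478.68.
Under uncorrelated errors the observed covariances equal the true-score covariances, so only the own-variance terms attenuate.
True-score variance = [12.7²·0.67 + 16.2²·0.66 + 21.1²·0.72] + 609.742 = 601.826 + 609.742 = 1211.57.
Reliability = 1211.57 / 1478.68 = 0.8194.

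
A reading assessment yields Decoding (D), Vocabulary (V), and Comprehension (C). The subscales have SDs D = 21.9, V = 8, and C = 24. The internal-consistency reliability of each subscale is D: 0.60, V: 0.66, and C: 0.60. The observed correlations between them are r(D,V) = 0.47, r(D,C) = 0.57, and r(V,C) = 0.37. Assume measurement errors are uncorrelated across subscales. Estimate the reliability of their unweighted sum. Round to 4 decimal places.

0.7808

Var(D+V+C) = 21.9² + 8² + 24² + 2·[21.9·8·0.47 + 21.9·24·0.57 + 8·24·0.37] = 1119.61 + 905.952 = 2025.56.
With uncorrelated errors the cross-covariances are all true-score covariance, so they carry over unchanged; only the diagonal terms shrink to ρᵢσᵢ².
True-score variance = [21.9²·0.60 + 8²·0.66 + 24²·0.60] + 905.952 = 675.606 + 905.952 = 1581.56.
Reliability = 1581.56 / 2025.56 = 0.7808.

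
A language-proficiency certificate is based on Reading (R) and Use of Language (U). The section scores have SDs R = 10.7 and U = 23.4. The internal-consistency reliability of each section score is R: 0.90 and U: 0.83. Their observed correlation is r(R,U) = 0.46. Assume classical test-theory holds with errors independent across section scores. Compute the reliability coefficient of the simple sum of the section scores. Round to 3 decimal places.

0.883

Var(R+U) = 10.7² + 23.4² + 2·[10.7·23.4·0.46] = 662.05 + 230.35 = 892.4.
With uncorrelated errors the cross-covariances are all true-score covariance, so they carry over unchanged; only the diagonal terms shrink to ρᵢσᵢ².
True-score variance = [10.7²·0.90 + 23.4²·0.83] + 230.35 = 557.516 + 230.35 = 787.865.
Reliability = 787.865 / 892.4 = 0.883.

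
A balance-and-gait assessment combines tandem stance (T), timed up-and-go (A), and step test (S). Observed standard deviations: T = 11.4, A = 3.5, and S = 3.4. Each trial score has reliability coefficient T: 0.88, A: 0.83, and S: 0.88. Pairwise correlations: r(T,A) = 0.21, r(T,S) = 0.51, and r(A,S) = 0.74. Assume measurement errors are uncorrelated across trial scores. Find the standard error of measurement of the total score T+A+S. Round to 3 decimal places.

4.366

Var(total) = 153.77 + 73.9052 = 227.675.
True-score variance = 134.705 + 73.9052 = 208.61, so reliability = 0.9163.
Error variance = 227.675 − 208.61 = 19.0649; SEM = √19.0649 = 4.366.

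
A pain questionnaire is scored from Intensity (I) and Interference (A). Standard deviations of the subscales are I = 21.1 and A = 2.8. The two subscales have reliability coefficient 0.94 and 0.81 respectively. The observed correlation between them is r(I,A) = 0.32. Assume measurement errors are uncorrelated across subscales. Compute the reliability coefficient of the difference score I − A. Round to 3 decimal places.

Var(I−A) = 21.1² + 2.8² − 2·21.1·2.8·0.32 = 453.05 − 37.8112 = 415.239.
Because errors are independent across components, Cov(Tᵢ,Tⱼ) = Cov(Xᵢ,Xⱼ); the off-diagonal part of the true-score variance is the same as above.
True-score variance = [21.1²·0.94 + 2.8²·0.81] − 37.8112 = 424.848 − 37.8112 = 387.037.
Reliability = 387.037 / 415.239 = 0.932.

0.932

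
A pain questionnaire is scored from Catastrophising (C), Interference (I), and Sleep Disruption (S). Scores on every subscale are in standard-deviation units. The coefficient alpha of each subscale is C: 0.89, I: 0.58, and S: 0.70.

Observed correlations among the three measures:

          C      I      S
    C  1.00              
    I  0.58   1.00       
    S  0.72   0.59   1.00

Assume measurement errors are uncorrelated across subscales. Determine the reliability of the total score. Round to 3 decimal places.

Var(C+I+S) = 3 + 2·[0.58 + 0.72 + 0.59] = 3 + 3.78 = 6.78.
Because errors are independent across components, Cov(Tᵢ,Tⱼ) = Cov(Xᵢ,Xⱼ); the off-diagonal part of the true-score variance is the same as above.
True-score variance = [0.89 + 0.58 + 0.70] + 3.78 = 2.17 + 3.78 = 5.95.
Reliability = 5.95 / 6.78 = 0.878.

0.878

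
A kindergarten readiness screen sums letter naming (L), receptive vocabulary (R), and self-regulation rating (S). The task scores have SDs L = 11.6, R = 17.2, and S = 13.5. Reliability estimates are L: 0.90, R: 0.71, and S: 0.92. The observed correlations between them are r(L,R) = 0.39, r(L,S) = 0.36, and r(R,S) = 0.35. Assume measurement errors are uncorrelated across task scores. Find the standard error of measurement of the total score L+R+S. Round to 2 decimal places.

Var(total) = 612.65 + 430.918 = 1043.57.
True-score variance = 498.82 + 430.918 = 929.738, so reliability = 0.8909.
Error variance = 1043.57 − 929.738 = 113.83; SEM = √113.83 = 10.67.

10.67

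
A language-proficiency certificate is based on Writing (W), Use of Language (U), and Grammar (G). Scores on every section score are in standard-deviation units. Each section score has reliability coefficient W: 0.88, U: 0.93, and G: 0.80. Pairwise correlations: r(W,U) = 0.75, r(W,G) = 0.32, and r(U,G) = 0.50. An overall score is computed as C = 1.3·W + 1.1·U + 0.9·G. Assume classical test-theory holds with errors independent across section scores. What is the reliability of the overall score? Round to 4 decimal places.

Var(C) = 1.3² + 1.1² + 0.9² + 2·[1.43·0.75 + 1.17·0.32 + 0.99·0.50] = 3.71 + 3.8838 = 7.5938.
Under uncorrelated errors the observed covariances equal the true-score covariances, so only the own-variance terms attenuate.
True-score variance = [1.3²·0.88 + 1.1²·0.93 + 0.9²·0.80] + 3.8838 = 3.2605 + 3.8838 = 7.1443.
Reliability = 7.1443 / 7.5938 = 0.9408.

0.9408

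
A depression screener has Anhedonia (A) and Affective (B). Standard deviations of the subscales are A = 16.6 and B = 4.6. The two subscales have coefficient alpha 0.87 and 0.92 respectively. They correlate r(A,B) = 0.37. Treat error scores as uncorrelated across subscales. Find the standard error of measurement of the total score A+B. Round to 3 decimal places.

Var(total) = 296.72 + 56.5064 = 353.226.
True-score variance = 259.204 + 56.5064 = 315.711, so reliability = 0.8938.
Error variance = 353.226 − 315.711 = 37.5156; SEM = √37.5156 = 6.125.

6.125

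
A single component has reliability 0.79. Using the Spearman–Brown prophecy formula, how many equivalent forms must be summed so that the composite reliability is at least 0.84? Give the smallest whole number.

k ≥ ρ*(1−ρ₁)/(ρ₁(1−ρ*)) = 0.84·0.21 / (0.79·0.16) = 1.396.
Smallest integer k = 2.

2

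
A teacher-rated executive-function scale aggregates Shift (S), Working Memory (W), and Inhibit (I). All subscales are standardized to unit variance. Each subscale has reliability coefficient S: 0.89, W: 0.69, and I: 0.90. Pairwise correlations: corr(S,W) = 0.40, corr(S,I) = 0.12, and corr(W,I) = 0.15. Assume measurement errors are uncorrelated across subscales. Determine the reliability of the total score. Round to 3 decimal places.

0.880

Var(S+W+I) = 3 + 2·[0.40 + 0.12 + 0.15] = 3 + 1.34 = 4.34.
Under uncorrelated errors the observed covariances equal the true-score covariances, so only the own-variance terms attenuate.
True-score variance = [0.89 + 0.69 + 0.90] + 1.34 = 2.48 + 1.34 = 3.82.
Reliability = 3.82 / 4.34 = 0.880.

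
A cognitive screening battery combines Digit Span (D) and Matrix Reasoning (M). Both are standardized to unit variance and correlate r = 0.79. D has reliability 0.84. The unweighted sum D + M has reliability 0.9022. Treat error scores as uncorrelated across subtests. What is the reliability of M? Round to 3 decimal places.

Var(D+M) = 2 + 2·0.79 = 3.580.
True-score variance = ρ_D + ρ_M + 2·0.79, so 0.9022 = (0.84 + ρ_M + 1.58) / 3.580.
ρ_M = 0.9022·3.580 − 0.84 − 1.58 = 0.810.

0.810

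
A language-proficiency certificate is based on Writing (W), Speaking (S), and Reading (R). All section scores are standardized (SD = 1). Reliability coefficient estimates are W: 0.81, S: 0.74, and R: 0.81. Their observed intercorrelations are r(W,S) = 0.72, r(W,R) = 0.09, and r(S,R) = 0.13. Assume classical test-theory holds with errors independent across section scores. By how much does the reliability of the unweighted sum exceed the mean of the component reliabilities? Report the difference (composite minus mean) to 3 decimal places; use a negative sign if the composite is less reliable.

Var(sum) = 3 + 1.88 = 4.88; true-score variance = 2.36 + 1.88 = 4.24; composite reliability = 0.8689.
Mean component reliability = 0.7867.
Difference = 0.8689 − 0.7867 = 0.082.

0.082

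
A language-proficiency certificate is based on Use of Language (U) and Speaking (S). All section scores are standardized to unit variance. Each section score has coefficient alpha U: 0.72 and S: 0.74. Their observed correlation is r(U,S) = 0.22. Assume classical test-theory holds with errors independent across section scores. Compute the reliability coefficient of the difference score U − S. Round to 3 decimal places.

0.654

Var(U−S) = 1 + 1 − 2·0.22 = 2 − 0.44 = 1.56.
With uncorrelated errors the cross-covariances are all true-score covariance, so they carry over unchanged; only the diagonal terms shrink to ρᵢσᵢ².
True-score variance = [0.72 + 0.74] − 0.44 = 1.46 − 0.44 = 1.02.
Reliability = 1.02 / 1.56 = 0.654.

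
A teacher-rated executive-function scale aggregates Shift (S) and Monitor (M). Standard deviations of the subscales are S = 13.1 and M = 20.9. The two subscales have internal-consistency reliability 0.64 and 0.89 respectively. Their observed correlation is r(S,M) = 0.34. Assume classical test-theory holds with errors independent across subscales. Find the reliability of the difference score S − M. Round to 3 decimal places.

0.740

Var(S−M) = 13.1² + 20.9² − 2·13.1·20.9·0.34 = 608.42 − 186.177 = 422.243.
Under uncorrelated errors the observed covariances equal the true-score covariances, so only the own-variance terms attenuate.
True-score variance = [13.1²·0.64 + 20.9²·0.89] − 186.177 = 498.591 − 186.177 = 312.414.
Reliability = 312.414 / 422.243 = 0.740.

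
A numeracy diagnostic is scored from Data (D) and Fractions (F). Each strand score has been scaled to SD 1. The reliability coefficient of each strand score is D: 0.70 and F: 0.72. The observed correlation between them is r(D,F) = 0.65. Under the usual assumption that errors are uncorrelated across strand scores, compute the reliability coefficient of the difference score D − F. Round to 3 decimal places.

Var(D−F) = 1 + 1 − 2·0.65 = 2 − 1.3 = 0.7.
Because errors are independent across components, Cov(Tᵢ,Tⱼ) = Cov(Xᵢ,Xⱼ); the off-diagonal part of the true-score variance is the same as above.
True-score variance = [0.70 + 0.72] − 1.3 = 1.42 − 1.3 = 0.12.
Reliability = 0.12 / 0.7 = 0.171.

0.171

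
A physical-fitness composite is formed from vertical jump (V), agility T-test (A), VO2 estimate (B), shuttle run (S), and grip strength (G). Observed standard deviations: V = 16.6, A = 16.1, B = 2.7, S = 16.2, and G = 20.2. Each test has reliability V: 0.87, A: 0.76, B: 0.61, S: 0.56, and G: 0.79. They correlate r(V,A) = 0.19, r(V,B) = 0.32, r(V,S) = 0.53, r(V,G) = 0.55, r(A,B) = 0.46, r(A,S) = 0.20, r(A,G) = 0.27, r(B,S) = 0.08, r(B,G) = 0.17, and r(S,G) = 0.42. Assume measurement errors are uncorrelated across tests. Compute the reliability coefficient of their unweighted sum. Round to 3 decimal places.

Var(V+A+B+S+G) = 16.6² + 16.1² + 2.7² + 16.2² + 20.2² + 2·[16.6·16.1·0.19 + 16.6·2.7·0.32 + 16.6·16.2·0.53 + 16.6·20.2·0.55 + 16.1·2.7·0.46 + 16.1·16.2·0.20 + 16.1·20.2·0.27 + 2.7·16.2·0.08 + 2.7·20.2·0.17 + 16.2·20.2·0.42] = 1212.54 + 1404.51 = 2617.05.
Under uncorrelated errors the observed covariances equal the true-score covariances, so only the own-variance terms attenuate.
True-score variance = [16.6²·0.87 + 16.1²·0.76 + 2.7²·0.61 + 16.2²·0.56 + 20.2²·0.79] + 1404.51 = 910.502 + 1404.51 = 2315.02.
Reliability = 2315.02 / 2617.05 = 0.885.

0.885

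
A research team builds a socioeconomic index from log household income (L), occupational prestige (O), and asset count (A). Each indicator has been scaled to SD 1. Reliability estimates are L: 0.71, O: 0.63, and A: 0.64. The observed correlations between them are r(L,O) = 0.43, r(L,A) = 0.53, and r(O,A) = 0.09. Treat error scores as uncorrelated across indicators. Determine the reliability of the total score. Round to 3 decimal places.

0.800

Var(L+O+A) = 3 + 2·[0.43 + 0.53 + 0.09] = 3 + 2.1 = 5.1.
Because errors are independent across components, Cov(Tᵢ,Tⱼ) = Cov(Xᵢ,Xⱼ); the off-diagonal part of the true-score variance is the same as above.
True-score variance = [0.71 + 0.63 + 0.64] + 2.1 = 1.98 + 2.1 = 4.08.
Reliability = 4.08 / 5.1 = 0.800.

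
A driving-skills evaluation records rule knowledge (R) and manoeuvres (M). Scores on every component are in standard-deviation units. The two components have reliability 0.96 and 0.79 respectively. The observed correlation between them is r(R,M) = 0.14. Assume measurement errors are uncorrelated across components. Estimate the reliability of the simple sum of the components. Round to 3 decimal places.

0.890

Var(R+M) = 2 + 2·[0.14] = 2 + 0.28 = 2.28.
Under uncorrelated errors the observed covariances equal the true-score covariances, so only the own-variance terms attenuate.
True-score variance = [0.96 + 0.79] + 0.28 = 1.75 + 0.28 = 2.03.
Reliability = 2.03 / 2.28 = 0.890.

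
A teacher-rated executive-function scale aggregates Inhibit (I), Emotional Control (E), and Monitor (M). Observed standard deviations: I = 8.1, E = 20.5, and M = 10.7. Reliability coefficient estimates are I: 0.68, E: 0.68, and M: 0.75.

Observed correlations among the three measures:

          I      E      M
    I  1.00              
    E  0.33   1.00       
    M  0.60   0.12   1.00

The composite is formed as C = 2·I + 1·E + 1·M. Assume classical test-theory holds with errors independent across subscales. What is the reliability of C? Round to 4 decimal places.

0.8065

Var(C) = 2²·8.1² + 20.5² + 10.7² + 2·[2·8.1·20.5·0.33 + 2·8.1·10.7·0.60 + 20.5·10.7·0.12] = 797.18 + 479.838 = 1277.02.
Under uncorrelated errors the observed covariances equal the true-score covariances, so only the own-variance terms attenuate.
True-score variance = [2²·8.1²·0.68 + 20.5²·0.68 + 10.7²·0.75] + 479.838 = 550.097 + 479.838 = 1029.93.
Reliability = 1029.93 / 1277.02 = 0.8065.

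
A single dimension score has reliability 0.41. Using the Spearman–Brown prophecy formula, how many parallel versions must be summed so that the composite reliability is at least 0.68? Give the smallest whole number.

k ≥ ρ*(1−ρ₁)/(ρ₁(1−ρ*)) = 0.68·0.59 / (0.41·0.32) = 3.058.
Smallest integer k = 4.

4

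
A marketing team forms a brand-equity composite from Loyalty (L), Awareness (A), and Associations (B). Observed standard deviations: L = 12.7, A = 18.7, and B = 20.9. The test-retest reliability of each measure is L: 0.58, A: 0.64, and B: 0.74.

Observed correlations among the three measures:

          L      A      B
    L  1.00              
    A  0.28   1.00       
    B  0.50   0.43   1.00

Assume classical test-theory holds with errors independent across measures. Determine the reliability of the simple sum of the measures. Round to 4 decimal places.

Var(L+A+B) = 12.7² + 18.7² + 20.9² + 2·[12.7·18.7·0.28 + 12.7·20.9·0.50 + 18.7·20.9·0.43] = 947.79 + 734.538 = 1682.33.
With uncorrelated errors the cross-covariances are all true-score covariance, so they carry over unchanged; only the diagonal terms shrink to ρᵢσᵢ².
True-score variance = [12.7²·0.58 + 18.7²·0.64 + 20.9²·0.74] + 734.538 = 640.589 + 734.538 = 1375.13.
Reliability = 1375.13 / 1682.33 = 0.8174.

0.8174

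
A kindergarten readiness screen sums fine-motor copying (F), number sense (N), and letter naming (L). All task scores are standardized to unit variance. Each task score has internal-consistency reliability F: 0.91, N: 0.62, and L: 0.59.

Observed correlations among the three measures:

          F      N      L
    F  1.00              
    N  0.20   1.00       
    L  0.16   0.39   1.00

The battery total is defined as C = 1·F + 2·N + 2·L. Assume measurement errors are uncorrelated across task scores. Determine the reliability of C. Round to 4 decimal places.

0.7603

Var(C) = 1 + 2² + 2² + 2·[2·0.20 + 2·0.16 + 4·0.39] = 9 + 4.56 = 13.56.
With uncorrelated errors the cross-covariances are all true-score covariance, so they carry over unchanged; only the diagonal terms shrink to ρᵢσᵢ².
True-score variance = [0.91 + 2²·0.62 + 2²·0.59] + 4.56 = 5.75 + 4.56 = 10.31.
Reliability = 10.31 / 13.56 = 0.7603.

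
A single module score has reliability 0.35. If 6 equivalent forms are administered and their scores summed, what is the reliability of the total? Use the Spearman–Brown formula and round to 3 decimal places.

ρ_k = kρ / (1 + (k−1)ρ) = 6·0.35 / (1 + 5·0.35) = 2.100 / 2.750 = 0.764.

0.764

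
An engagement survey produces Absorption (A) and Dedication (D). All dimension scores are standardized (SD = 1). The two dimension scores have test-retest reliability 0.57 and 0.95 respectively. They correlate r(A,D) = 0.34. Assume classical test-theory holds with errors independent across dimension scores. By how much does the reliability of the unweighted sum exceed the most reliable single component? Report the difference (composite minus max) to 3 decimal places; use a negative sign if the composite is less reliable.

-0.129

Var(sum) = 2 + 0.68 = 2.68; true-score variance = 1.52 + 0.68 = 2.2; composite reliability = 0.8209.
Max component reliability = 0.9500.
Difference = 0.8209 − 0.9500 = -0.129.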